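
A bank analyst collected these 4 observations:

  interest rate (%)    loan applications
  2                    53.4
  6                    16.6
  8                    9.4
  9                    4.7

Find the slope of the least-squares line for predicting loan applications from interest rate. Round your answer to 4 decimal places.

n = 4, Σx = 25, Σy = 84.1, Σxy = 323.9, Σx² = 185
Sxx = Σx² − (Σx)²/n = 185 − 156.25 = 28.75
Sxy = Σxy − (Σx)(Σy)/n = 323.9 − 525.625 = -201.725
b = Sxy/Sxx = -201.725/28.75 = -7.016522

-7.0165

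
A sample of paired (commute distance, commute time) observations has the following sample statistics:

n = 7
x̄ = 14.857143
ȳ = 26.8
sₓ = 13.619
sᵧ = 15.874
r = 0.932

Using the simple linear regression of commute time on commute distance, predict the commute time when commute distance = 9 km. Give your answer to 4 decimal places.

b = r · sᵧ/sₓ = 0.932 · 15.874/13.619 = 1.086318
a = ȳ − b·x̄ = 26.8 − 1.086318·14.857143 = 10.660415
ŷ(9) = a + b·9 = 10.660415 + 1.086318·9 = 20.437279

20.4373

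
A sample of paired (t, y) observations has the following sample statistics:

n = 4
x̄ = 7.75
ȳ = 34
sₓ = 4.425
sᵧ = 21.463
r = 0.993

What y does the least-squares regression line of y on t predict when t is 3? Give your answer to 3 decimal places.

b = r · sᵧ/sₓ = 0.993 · 21.463/4.425 = 4.816443
a = ȳ − b·x̄ = 34 − 4.816443·7.75 = -3.327431
ŷ(3) = a + b·3 = -3.327431 + 4.816443·3 = 11.121897

11.122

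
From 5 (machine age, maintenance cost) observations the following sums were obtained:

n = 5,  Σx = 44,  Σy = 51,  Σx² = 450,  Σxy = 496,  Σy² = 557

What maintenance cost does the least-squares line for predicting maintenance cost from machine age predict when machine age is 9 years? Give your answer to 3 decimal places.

Sxx = Σx² − (Σx)²/n = 450 − 387.2 = 62.8
Sxy = Σxy − (Σx)(Σy)/n = 496 − 448.8 = 47.2
b = Sxy/Sxx = 47.2/62.8 = 0.751592
a = ȳ − b·x̄ = 10.2 − 0.751592·8.8 = 3.585987
ŷ(9) = a + b·9 = 3.585987 + 0.751592·9 = 10.350318

10.350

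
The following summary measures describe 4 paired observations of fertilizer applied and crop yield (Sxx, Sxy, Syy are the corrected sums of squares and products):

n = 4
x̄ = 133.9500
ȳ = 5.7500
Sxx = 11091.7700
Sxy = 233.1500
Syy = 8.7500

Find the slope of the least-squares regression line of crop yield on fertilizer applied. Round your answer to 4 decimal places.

b = Sxy/Sxx = 233.15/11091.77 = 0.021020

0.0210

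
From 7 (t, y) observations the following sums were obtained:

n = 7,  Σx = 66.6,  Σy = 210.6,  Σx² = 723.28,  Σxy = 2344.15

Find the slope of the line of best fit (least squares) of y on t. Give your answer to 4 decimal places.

Sxx = Σx² − (Σx)²/n = 723.28 − 633.651429 = 89.628571
Sxy = Σxy − (Σx)(Σy)/n = 2344.15 − 2003.708571 = 340.441429
b = Sxy/Sxx = 340.441429/89.628571 = 3.798358

3.7984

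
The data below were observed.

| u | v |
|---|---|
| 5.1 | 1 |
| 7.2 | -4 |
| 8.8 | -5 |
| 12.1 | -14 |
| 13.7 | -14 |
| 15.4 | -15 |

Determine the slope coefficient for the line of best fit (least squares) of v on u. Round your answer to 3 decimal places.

n = 6, Σx = 62.3, Σy = -51, Σxy = -659.9, Σx² = 726.55
Sxx = Σx² − (Σx)²/n = 726.55 − 646.881667 = 79.668333
Sxy = Σxy − (Σx)(Σy)/n = -659.9 − (-529.55) = -130.35
b = Sxy/Sxx = -130.35/79.668333 = -1.636158

-1.636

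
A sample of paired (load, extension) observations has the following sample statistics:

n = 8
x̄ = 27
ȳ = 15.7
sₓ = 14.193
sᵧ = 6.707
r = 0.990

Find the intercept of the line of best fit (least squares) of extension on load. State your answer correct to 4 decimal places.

b = r · sᵧ/sₓ = 0.99 · 6.707/14.193 = 0.467831
a = ȳ − b·x̄ = 15.7 − 0.467831·27 = 3.068554

3.0686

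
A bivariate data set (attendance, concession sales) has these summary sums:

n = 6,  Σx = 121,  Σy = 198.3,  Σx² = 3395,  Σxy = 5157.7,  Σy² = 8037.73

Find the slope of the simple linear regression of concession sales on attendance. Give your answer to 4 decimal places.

Sxx = Σx² − (Σx)²/n = 3395 − 2440.166667 = 954.833333
Sxy = Σxy − (Σx)(Σy)/n = 5157.7 − 3999.05 = 1158.65
b = Sxy/Sxx = 1158.65/954.833333 = 1.213458

1.2135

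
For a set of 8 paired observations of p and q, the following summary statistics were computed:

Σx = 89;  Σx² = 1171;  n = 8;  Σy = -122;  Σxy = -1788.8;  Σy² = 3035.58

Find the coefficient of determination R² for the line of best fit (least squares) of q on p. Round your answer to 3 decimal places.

0.876

Sxx = Σx² − (Σx)²/n = 1171 − 990.125 = 180.875
Sxy = Σxy − (Σx)(Σy)/n = -1788.8 − (-1357.25) = -431.55
Syy = Σy² − (Σy)²/n = 3035.58 − 1860.5 = 1175.08
R² = Sxy²/(Sxx·Syy) = (-431.55)²/(180.875·1175.08) = 0.876226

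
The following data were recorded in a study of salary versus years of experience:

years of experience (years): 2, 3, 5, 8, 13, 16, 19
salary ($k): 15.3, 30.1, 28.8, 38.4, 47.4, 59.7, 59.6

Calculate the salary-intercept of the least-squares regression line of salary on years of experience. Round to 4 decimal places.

17.1016

n = 7, Σx = 66, Σy = 279.3, Σxy = 3275.9, Σx² = 888
Sxx = Σx² − (Σx)²/n = 888 − 622.285714 = 265.714286
Sxy = Σxy − (Σx)(Σy)/n = 3275.9 − 2633.4 = 642.5
b = Sxy/Sxx = 642.5/265.714286 = 2.418011
a = ȳ − b·x̄ = 39.9 − 2.418011·9.428571 = 17.101613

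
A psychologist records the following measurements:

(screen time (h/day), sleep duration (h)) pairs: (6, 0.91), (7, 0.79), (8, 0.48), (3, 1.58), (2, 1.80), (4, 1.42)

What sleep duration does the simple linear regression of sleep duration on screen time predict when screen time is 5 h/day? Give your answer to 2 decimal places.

1.16

n = 6, Σx = 30, Σy = 6.98, Σxy = 28.85, Σx² = 178
Sxx = Σx² − (Σx)²/n = 178 − 150 = 28
Sxy = Σxy − (Σx)(Σy)/n = 28.85 − 34.9 = -6.05
b = Sxy/Sxx = -6.05/28 = -0.216071
a = ȳ − b·x̄ = 1.163333 − (-0.216071)·5 = 2.243690
ŷ(5) = a + b·5 = 2.243690 + (-0.216071)·5 = 1.163333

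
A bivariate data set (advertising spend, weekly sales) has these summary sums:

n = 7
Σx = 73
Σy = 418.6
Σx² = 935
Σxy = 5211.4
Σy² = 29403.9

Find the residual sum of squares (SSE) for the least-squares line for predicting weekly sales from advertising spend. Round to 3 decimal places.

251.544

Sxx = Σx² − (Σx)²/n = 935 − 761.285714 = 173.714286
Sxy = Σxy − (Σx)(Σy)/n = 5211.4 − 4365.4 = 846
Syy = Σy² − (Σy)²/n = 29403.9 − 25032.28 = 4371.62
b = Sxy/Sxx = 846/173.714286 = 4.870066
SSE = Syy − b·Sxy = 4371.62 − 4.870066·846 = 251.544342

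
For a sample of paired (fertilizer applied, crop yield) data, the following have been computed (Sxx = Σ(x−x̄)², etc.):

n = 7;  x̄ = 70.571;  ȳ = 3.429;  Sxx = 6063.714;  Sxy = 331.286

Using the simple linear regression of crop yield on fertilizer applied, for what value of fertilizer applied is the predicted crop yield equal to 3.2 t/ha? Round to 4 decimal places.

b = Sxy/Sxx = 331.286/6063.714 = 0.054634
a = ȳ − b·x̄ = 3.429 − 0.054634·70.571 = -0.426588
Set a + b·x = 3.2: x = (3.2 − (-0.426588)) / 0.054634 = 66.379484

66.3795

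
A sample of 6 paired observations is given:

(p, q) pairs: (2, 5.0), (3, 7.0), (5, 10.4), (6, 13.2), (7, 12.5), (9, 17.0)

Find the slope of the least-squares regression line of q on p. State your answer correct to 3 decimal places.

n = 6, Σx = 32, Σy = 65.1, Σxy = 402.7, Σx² = 204
Sxx = Σx² − (Σx)²/n = 204 − 170.666667 = 33.333333
Sxy = Σxy − (Σx)(Σy)/n = 402.7 − 347.2 = 55.5
b = Sxy/Sxx = 55.5/33.333333 = 1.665

1.665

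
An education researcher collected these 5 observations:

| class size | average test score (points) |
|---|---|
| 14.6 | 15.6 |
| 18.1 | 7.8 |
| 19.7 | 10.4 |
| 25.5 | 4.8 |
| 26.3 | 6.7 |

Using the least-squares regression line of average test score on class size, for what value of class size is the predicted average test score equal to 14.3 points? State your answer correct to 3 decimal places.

n = 5, Σx = 104.2, Σy = 45.3, Σxy = 872.43, Σx² = 2270.8
Sxx = Σx² − (Σx)²/n = 2270.8 − 2171.528 = 99.272
Sxy = Σxy − (Σx)(Σy)/n = 872.43 − 944.052 = -71.622
b = Sxy/Sxx = -71.622/99.272 = -0.721472
a = ȳ − b·x̄ = 9.06 − (-0.721472)·20.84 = 24.095483
Set a + b·x = 14.3: x = (14.3 − 24.095483) / (-0.721472) = 13.577074

13.577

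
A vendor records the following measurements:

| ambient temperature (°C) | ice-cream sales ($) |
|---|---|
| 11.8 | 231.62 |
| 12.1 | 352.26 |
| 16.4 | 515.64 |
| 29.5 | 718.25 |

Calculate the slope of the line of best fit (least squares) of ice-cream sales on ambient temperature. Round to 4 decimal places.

23.7865

n = 4, Σx = 69.8, Σy = 1817.77, Σxy = 36640.333, Σx² = 1424.86
Sxx = Σx² − (Σx)²/n = 1424.86 − 1218.01 = 206.85
Sxy = Σxy − (Σx)(Σy)/n = 36640.333 − 31720.0865 = 4920.2465
b = Sxy/Sxx = 4920.2465/206.85 = 23.786543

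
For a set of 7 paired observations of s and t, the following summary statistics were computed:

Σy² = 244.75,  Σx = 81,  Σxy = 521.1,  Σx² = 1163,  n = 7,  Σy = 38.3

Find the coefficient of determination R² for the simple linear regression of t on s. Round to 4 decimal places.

0.7642

Sxx = Σx² − (Σx)²/n = 1163 − 937.285714 = 225.714286
Sxy = Σxy − (Σx)(Σy)/n = 521.1 − 443.185714 = 77.914286
Syy = Σy² − (Σy)²/n = 244.75 − 209.555714 = 35.194286
R² = Sxy²/(Sxx·Syy) = (77.914286)²/(225.714286·35.194286) = 0.764193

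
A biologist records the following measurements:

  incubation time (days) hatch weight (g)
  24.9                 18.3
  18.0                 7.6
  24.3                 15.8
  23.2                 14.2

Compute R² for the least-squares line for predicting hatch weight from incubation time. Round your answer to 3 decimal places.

n = 4, Σx = 90.4, Σy = 55.9, Σxy = 1305.85, Σx² = 2072.74, Σy² = 843.93
Sxx = Σx² − (Σx)²/n = 2072.74 − 2043.04 = 29.7
Sxy = Σxy − (Σx)(Σy)/n = 1305.85 − 1263.34 = 42.51
Syy = Σy² − (Σy)²/n = 843.93 − 781.2025 = 62.7275
R² = Sxy²/(Sxx·Syy) = (42.51)²/(29.7·62.7275) = 0.969991

0.970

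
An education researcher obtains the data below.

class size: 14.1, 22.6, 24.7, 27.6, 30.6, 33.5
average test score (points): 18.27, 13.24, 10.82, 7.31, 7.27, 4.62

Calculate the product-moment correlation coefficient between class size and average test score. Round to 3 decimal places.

-0.986

n = 6, Σx = 153.1, Σy = 61.53, Σxy = 1403.073, Σx² = 4140.03, Σy² = 753.7963
Sxx = Σx² − (Σx)²/n = 4140.03 − 3906.601667 = 233.428333
Sxy = Σxy − (Σx)(Σy)/n = 1403.073 − 1570.0405 = -166.9675
Syy = Σy² − (Σy)²/n = 753.7963 − 630.99015 = 122.80615
r = Sxy/√(Sxx·Syy) = -166.9675/√(28666.434918) = -166.9675/169.311650 = -0.986155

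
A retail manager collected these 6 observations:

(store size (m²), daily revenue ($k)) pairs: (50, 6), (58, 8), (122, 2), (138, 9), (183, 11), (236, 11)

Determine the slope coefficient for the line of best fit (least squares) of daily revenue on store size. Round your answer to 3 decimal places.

0.027

n = 6, Σx = 787, Σy = 47, Σxy = 6859, Σx² = 128977
Sxx = Σx² − (Σx)²/n = 128977 − 103228.166667 = 25748.833333
Sxy = Σxy − (Σx)(Σy)/n = 6859 − 6164.833333 = 694.166667
b = Sxy/Sxx = 694.166667/25748.833333 = 0.026959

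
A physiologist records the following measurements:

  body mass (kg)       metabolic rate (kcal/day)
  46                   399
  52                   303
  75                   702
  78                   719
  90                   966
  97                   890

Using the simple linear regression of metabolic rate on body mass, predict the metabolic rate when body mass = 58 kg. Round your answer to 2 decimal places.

n = 6, Σx = 438, Σy = 3979, Σxy = 316112, Σx² = 34038
Sxx = Σx² − (Σx)²/n = 34038 − 31974 = 2064
Sxy = Σxy − (Σx)(Σy)/n = 316112 − 290467 = 25645
b = Sxy/Sxx = 25645/2064 = 12.424903
a = ȳ − b·x̄ = 663.166667 − 12.424903·73 = -243.851260
ŷ(58) = a + b·58 = -243.851260 + 12.424903·58 = 476.793120

476.79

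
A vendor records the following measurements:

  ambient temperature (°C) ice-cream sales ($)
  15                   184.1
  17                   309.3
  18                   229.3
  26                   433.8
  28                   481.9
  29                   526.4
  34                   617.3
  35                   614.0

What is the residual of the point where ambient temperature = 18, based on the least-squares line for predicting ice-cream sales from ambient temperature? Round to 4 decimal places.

-41.2036

n = 8, Σx = 202, Σy = 3396.1, Σxy = 94662.8, Σx² = 5520
Sxx = Σx² − (Σx)²/n = 5520 − 5100.5 = 419.5
Sxy = Σxy − (Σx)(Σy)/n = 94662.8 − 85751.525 = 8911.275
b = Sxy/Sxx = 8911.275/419.5 = 21.242610
a = ȳ − b·x̄ = 424.5125 − 21.242610·25.25 = -111.863409
ŷ(18) = -111.863409 + 21.242610·18 = 270.503576
residual = y − ŷ = 229.3 − 270.503576 = -41.203576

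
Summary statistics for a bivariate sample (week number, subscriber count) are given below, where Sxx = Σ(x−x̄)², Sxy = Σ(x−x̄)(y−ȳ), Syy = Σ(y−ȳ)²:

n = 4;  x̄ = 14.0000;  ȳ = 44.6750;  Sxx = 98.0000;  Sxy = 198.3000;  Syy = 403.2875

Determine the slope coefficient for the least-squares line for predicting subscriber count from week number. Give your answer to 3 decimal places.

2.023

b = Sxy/Sxx = 198.3/98 = 2.023469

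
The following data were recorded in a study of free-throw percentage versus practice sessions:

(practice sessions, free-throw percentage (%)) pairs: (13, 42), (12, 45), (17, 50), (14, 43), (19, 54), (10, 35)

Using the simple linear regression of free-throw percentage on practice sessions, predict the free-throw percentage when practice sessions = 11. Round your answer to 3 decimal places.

38.875

n = 6, Σx = 85, Σy = 269, Σxy = 3914, Σx² = 1259
Sxx = Σx² − (Σx)²/n = 1259 − 1204.166667 = 54.833333
Sxy = Σxy − (Σx)(Σy)/n = 3914 − 3810.833333 = 103.166667
b = Sxy/Sxx = 103.166667/54.833333 = 1.881459
a = ȳ − b·x̄ = 44.833333 − 1.881459·14.166667 = 18.179331
ŷ(11) = a + b·11 = 18.179331 + 1.881459·11 = 38.875380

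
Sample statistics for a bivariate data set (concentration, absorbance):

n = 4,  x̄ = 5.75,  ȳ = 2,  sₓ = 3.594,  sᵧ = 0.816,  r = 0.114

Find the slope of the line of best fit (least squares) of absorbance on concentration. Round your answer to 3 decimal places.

b = r · sᵧ/sₓ = 0.114 · 0.816/3.594 = 0.025883

0.026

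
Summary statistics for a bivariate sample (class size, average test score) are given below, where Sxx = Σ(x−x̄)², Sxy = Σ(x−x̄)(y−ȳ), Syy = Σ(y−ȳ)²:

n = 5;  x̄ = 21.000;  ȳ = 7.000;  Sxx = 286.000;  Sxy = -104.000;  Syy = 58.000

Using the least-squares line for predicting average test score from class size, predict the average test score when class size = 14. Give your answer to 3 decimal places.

b = Sxy/Sxx = -104/286 = -0.363636
a = ȳ − b·x̄ = 7 − (-0.363636)·21 = 14.636364
ŷ(14) = a + b·14 = 14.636364 + (-0.363636)·14 = 9.545455

9.545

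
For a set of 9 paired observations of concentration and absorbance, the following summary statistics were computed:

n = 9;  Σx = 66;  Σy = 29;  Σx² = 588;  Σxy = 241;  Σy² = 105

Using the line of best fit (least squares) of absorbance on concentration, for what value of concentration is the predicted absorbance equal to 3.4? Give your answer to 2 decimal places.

Sxx = Σx² − (Σx)²/n = 588 − 484 = 104
Sxy = Σxy − (Σx)(Σy)/n = 241 − 212.666667 = 28.333333
b = Sxy/Sxx = 28.333333/104 = 0.272436
a = ȳ − b·x̄ = 3.222222 − 0.272436·7.333333 = 1.224359
Set a + b·x = 3.4: x = (3.4 − 1.224359) / 0.272436 = 7.985882

7.99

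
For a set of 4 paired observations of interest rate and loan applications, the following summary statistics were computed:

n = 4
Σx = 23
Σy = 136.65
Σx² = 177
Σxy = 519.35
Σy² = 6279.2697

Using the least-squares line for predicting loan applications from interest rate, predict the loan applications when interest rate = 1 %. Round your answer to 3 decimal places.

62.438

Sxx = Σx² − (Σx)²/n = 177 − 132.25 = 44.75
Sxy = Σxy − (Σx)(Σy)/n = 519.35 − 785.7375 = -266.3875
b = Sxy/Sxx = -266.3875/44.75 = -5.952793
a = ȳ − b·x̄ = 34.1625 − (-5.952793)·5.75 = 68.391061
ŷ(1) = a + b·1 = 68.391061 + (-5.952793)·1 = 62.438268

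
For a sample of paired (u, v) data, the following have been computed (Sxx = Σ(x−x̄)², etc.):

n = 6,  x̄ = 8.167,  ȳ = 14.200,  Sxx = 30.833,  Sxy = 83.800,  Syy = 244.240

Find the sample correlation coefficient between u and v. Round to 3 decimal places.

0.966

r = Sxy/√(Sxx·Syy) = 83.8/√(7530.65192) = 83.8/86.779329 = 0.965668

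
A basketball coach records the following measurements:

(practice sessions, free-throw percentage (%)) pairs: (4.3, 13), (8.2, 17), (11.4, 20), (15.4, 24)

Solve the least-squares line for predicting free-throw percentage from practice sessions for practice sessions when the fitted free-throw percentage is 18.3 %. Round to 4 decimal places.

9.6223

n = 4, Σx = 39.3, Σy = 74, Σxy = 792.9, Σx² = 452.85
Sxx = Σx² − (Σx)²/n = 452.85 − 386.1225 = 66.7275
Sxy = Σxy − (Σx)(Σy)/n = 792.9 − 727.05 = 65.85
b = Sxy/Sxx = 65.85/66.7275 = 0.986849
a = ȳ − b·x̄ = 18.5 − 0.986849·9.825 = 8.804204
Set a + b·x = 18.3: x = (18.3 − 8.804204) / 0.986849 = 9.622335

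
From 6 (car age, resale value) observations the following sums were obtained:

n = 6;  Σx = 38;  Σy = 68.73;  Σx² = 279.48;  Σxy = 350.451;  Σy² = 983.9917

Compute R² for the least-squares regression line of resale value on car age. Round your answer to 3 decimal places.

Sxx = Σx² − (Σx)²/n = 279.48 − 240.666667 = 38.813333
Sxy = Σxy − (Σx)(Σy)/n = 350.451 − 435.29 = -84.839
Syy = Σy² − (Σy)²/n = 983.9917 − 787.30215 = 196.68955
R² = Sxy²/(Sxx·Syy) = (-84.839)²/(38.813333·196.68955) = 0.942820

0.943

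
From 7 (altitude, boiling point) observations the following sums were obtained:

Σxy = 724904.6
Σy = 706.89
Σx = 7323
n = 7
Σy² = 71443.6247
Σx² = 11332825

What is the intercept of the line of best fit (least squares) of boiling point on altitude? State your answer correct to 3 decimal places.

105.145

Sxx = Σx² − (Σx)²/n = 11332825 − 7660904.142857 = 3671920.857143
Sxy = Σxy − (Σx)(Σy)/n = 724904.6 − 739507.924286 = -14603.324286
b = Sxy/Sxx = -14603.324286/3671920.857143 = -0.003977
a = ȳ − b·x̄ = 100.984286 − (-0.003977)·1046.142857 = 105.144823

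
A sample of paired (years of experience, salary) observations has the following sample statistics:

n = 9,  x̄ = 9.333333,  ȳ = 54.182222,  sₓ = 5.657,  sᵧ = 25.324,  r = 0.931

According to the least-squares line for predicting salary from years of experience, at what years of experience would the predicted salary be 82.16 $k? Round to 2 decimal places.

16.05

b = r · sᵧ/sₓ = 0.931 · 25.324/5.657 = 4.167694
a = ȳ − b·x̄ = 54.182222 − 4.167694·9.333333 = 15.283748
Set a + b·x = 82.16: x = (82.16 − 15.283748) / 4.167694 = 16.046345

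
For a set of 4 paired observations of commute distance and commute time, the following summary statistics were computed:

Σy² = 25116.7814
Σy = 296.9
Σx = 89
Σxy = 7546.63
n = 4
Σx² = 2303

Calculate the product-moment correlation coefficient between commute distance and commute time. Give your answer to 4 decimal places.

Sxx = Σx² − (Σx)²/n = 2303 − 1980.25 = 322.75
Sxy = Σxy − (Σx)(Σy)/n = 7546.63 − 6606.025 = 940.605
Syy = Σy² − (Σy)²/n = 25116.7814 − 22037.4025 = 3079.3789
r = Sxy/√(Sxx·Syy) = 940.605/√(993869.539975) = 940.605/996.930058 = 0.943501

0.9435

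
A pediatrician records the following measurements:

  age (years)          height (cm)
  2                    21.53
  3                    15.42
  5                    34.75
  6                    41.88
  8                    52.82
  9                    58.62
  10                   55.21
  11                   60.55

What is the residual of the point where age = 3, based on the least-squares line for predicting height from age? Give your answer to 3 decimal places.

-8.185

n = 8, Σx = 54, Σy = 340.78, Σxy = 2682.64, Σx² = 440
Sxx = Σx² − (Σx)²/n = 440 − 364.5 = 75.5
Sxy = Σxy − (Σx)(Σy)/n = 2682.64 − 2300.265 = 382.375
b = Sxy/Sxx = 382.375/75.5 = 5.064570
a = ȳ − b·x̄ = 42.5975 − 5.064570·6.75 = 8.411656
ŷ(3) = 8.411656 + 5.064570·3 = 23.605364
residual = y − ŷ = 15.42 − 23.605364 = -8.185364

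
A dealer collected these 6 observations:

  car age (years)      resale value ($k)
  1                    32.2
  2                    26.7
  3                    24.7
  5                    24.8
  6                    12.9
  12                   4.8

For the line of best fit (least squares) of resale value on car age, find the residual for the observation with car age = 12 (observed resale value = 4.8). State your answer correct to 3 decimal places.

n = 6, Σx = 29, Σy = 126.1, Σxy = 418.7, Σx² = 219
Sxx = Σx² − (Σx)²/n = 219 − 140.166667 = 78.833333
Sxy = Σxy − (Σx)(Σy)/n = 418.7 − 609.483333 = -190.783333
b = Sxy/Sxx = -190.783333/78.833333 = -2.420085
a = ȳ − b·x̄ = 21.016667 − (-2.420085)·4.833333 = 32.713742
ŷ(12) = 32.713742 + (-2.420085)·12 = 3.672727
residual = y − ŷ = 4.8 − 3.672727 = 1.127273

1.127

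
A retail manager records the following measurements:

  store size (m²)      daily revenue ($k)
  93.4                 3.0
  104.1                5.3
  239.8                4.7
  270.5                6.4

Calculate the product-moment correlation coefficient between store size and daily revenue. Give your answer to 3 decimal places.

0.662

n = 4, Σx = 707.8, Σy = 19.4, Σxy = 3690.19, Σx² = 150234.66, Σy² = 100.14
Sxx = Σx² − (Σx)²/n = 150234.66 − 125245.21 = 24989.45
Sxy = Σxy − (Σx)(Σy)/n = 3690.19 − 3432.83 = 257.36
Syy = Σy² − (Σy)²/n = 100.14 − 94.09 = 6.05
r = Sxy/√(Sxx·Syy) = 257.36/√(151186.1725) = 257.36/388.826661 = 0.661889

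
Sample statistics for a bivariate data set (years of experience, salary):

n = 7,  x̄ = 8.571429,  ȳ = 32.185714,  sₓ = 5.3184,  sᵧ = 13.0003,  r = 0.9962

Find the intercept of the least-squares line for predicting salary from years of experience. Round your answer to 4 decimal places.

b = r · sᵧ/sₓ = 0.9962 · 13.0003/5.3184 = 2.435112
a = ȳ − b·x̄ = 32.185714 − 2.435112·8.571429 = 11.313326

11.3133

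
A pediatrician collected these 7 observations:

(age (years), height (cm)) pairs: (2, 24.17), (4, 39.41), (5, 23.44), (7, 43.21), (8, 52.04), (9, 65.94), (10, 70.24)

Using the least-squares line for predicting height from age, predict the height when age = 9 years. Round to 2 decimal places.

60.53

n = 7, Σx = 45, Σy = 318.45, Σxy = 2337.83, Σx² = 339
Sxx = Σx² − (Σx)²/n = 339 − 289.285714 = 49.714286
Sxy = Σxy − (Σx)(Σy)/n = 2337.83 − 2047.178571 = 290.651429
b = Sxy/Sxx = 290.651429/49.714286 = 5.846437
a = ȳ − b·x̄ = 45.492857 − 5.846437·6.428571 = 7.908621
ŷ(9) = a + b·9 = 7.908621 + 5.846437·9 = 60.526552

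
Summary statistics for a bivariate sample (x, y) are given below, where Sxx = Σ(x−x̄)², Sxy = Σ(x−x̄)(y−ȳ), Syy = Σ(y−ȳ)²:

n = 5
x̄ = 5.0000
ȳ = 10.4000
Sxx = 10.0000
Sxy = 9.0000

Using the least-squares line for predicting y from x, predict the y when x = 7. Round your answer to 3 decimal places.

12.200

b = Sxy/Sxx = 9/10 = 0.9
a = ȳ − b·x̄ = 10.4 − 0.9·5 = 5.9
ŷ(7) = a + b·7 = 5.9 + 0.9·7 = 12.2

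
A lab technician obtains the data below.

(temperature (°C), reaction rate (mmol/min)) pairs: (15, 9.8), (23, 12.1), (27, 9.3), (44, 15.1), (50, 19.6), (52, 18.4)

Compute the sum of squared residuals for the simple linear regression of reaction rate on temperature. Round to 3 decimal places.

n = 6, Σx = 211, Σy = 84.3, Σxy = 3277.6, Σx² = 8623, Σy² = 1279.67
Sxx = Σx² − (Σx)²/n = 8623 − 7420.166667 = 1202.833333
Sxy = Σxy − (Σx)(Σy)/n = 3277.6 − 2964.55 = 313.05
Syy = Σy² − (Σy)²/n = 1279.67 − 1184.415 = 95.255
b = Sxy/Sxx = 313.05/1202.833333 = 0.260260
SSE = Syy − b·Sxy = 95.255 − 0.260260·313.05 = 13.780452

13.780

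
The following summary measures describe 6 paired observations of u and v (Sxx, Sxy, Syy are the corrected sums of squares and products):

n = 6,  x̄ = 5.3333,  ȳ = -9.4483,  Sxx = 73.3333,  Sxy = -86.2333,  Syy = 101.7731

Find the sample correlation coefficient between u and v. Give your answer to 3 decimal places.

-0.998

r = Sxy/√(Sxx·Syy) = -86.2333/√(7463.357274) = -86.2333/86.390724 = -0.998178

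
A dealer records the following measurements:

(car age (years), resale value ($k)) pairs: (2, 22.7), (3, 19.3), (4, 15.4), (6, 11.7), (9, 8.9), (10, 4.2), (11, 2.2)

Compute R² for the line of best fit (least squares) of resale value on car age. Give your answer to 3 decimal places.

0.966

n = 7, Σx = 45, Σy = 84.4, Σxy = 381.4, Σx² = 367, Σy² = 1363.52
Sxx = Σx² − (Σx)²/n = 367 − 289.285714 = 77.714286
Sxy = Σxy − (Σx)(Σy)/n = 381.4 − 542.571429 = -161.171429
Syy = Σy² − (Σy)²/n = 1363.52 − 1017.622857 = 345.897143
R² = Sxy²/(Sxx·Syy) = (-161.171429)²/(77.714286·345.897143) = 0.966336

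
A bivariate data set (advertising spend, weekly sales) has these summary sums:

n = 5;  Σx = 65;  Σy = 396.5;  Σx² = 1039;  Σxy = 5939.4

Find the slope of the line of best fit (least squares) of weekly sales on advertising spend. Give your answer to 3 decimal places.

4.046

Sxx = Σx² − (Σx)²/n = 1039 − 845 = 194
Sxy = Σxy − (Σx)(Σy)/n = 5939.4 − 5154.5 = 784.9
b = Sxy/Sxx = 784.9/194 = 4.045876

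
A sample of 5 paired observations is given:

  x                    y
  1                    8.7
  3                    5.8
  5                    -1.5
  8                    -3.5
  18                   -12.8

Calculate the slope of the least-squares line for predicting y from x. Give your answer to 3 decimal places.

-1.217

n = 5, Σx = 35, Σy = -3.3, Σxy = -239.8, Σx² = 423
Sxx = Σx² − (Σx)²/n = 423 − 245 = 178
Sxy = Σxy − (Σx)(Σy)/n = -239.8 − (-23.1) = -216.7
b = Sxy/Sxx = -216.7/178 = -1.217416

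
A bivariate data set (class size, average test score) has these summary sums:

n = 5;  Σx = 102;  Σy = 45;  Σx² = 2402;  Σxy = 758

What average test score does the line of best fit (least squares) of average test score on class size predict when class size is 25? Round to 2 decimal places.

6.71

Sxx = Σx² − (Σx)²/n = 2402 − 2080.8 = 321.2
Sxy = Σxy − (Σx)(Σy)/n = 758 − 918 = -160
b = Sxy/Sxx = -160/321.2 = -0.498132
a = ȳ − b·x̄ = 9 − (-0.498132)·20.4 = 19.161893
ŷ(25) = a + b·25 = 19.161893 + (-0.498132)·25 = 6.708593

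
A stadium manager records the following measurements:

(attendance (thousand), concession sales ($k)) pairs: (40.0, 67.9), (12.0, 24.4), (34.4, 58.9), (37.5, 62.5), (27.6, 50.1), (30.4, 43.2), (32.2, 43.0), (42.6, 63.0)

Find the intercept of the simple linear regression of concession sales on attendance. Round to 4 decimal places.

6.5489

n = 8, Σx = 256.7, Σy = 413, Σxy = 14143.15, Σx² = 8871.13
Sxx = Σx² − (Σx)²/n = 8871.13 − 8236.86125 = 634.26875
Sxy = Σxy − (Σx)(Σy)/n = 14143.15 − 13252.1375 = 891.0125
b = Sxy/Sxx = 891.0125/634.26875 = 1.404787
a = ȳ − b·x̄ = 51.625 − 1.404787·32.0875 = 6.548897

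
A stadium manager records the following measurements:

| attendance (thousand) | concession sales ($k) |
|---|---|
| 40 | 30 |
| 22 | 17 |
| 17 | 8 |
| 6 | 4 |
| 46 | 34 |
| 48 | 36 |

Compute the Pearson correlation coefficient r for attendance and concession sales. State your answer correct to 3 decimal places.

n = 6, Σx = 179, Σy = 129, Σxy = 5026, Σx² = 6829, Σy² = 3721
Sxx = Σx² − (Σx)²/n = 6829 − 5340.166667 = 1488.833333
Sxy = Σxy − (Σx)(Σy)/n = 5026 − 3848.5 = 1177.5
Syy = Σy² − (Σy)²/n = 3721 − 2773.5 = 947.5
r = Sxy/√(Sxx·Syy) = 1177.5/√(1410669.583333) = 1177.5/1187.716121 = 0.991399

0.991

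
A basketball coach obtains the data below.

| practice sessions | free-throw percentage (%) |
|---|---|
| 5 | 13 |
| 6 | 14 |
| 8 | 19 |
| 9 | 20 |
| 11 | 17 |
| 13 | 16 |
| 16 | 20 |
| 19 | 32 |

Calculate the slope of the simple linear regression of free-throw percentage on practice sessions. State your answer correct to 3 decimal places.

0.970

n = 8, Σx = 87, Σy = 151, Σxy = 1804, Σx² = 1113
Sxx = Σx² − (Σx)²/n = 1113 − 946.125 = 166.875
Sxy = Σxy − (Σx)(Σy)/n = 1804 − 1642.125 = 161.875
b = Sxy/Sxx = 161.875/166.875 = 0.970037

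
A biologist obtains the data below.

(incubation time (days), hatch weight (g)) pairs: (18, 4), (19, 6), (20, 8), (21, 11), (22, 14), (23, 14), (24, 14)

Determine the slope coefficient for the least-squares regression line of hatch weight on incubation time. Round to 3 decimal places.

n = 7, Σx = 147, Σy = 71, Σxy = 1543, Σx² = 3115
Sxx = Σx² − (Σx)²/n = 3115 − 3087 = 28
Sxy = Σxy − (Σx)(Σy)/n = 1543 − 1491 = 52
b = Sxy/Sxx = 52/28 = 1.857143

1.857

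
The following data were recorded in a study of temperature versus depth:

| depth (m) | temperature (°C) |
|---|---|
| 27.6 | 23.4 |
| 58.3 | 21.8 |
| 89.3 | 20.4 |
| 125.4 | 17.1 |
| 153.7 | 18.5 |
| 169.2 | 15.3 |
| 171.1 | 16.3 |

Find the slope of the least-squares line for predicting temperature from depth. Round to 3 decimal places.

n = 7, Σx = 794.6, Σy = 132.8, Σxy = 14103.98, Σx² = 109387.84
Sxx = Σx² − (Σx)²/n = 109387.84 − 90198.451429 = 19189.388571
Sxy = Σxy − (Σx)(Σy)/n = 14103.98 − 15074.697143 = -970.717143
b = Sxy/Sxx = -970.717143/19189.388571 = -0.050586

-0.051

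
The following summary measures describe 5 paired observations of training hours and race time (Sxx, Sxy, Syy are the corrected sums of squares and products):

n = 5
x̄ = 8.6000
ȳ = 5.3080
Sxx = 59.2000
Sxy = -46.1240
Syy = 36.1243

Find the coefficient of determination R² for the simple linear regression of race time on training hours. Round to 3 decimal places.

R² = Sxy²/(Sxx·Syy) = (-46.124)²/(59.2·36.1243) = 0.994793

0.995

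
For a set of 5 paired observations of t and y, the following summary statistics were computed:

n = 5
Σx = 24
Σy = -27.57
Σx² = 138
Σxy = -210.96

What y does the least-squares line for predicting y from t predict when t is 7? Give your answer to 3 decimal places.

-13.101

Sxx = Σx² − (Σx)²/n = 138 − 115.2 = 22.8
Sxy = Σxy − (Σx)(Σy)/n = -210.96 − (-132.336) = -78.624
b = Sxy/Sxx = -78.624/22.8 = -3.448421
a = ȳ − b·x̄ = -5.514 − (-3.448421)·4.8 = 11.038421
ŷ(7) = a + b·7 = 11.038421 + (-3.448421)·7 = -13.100526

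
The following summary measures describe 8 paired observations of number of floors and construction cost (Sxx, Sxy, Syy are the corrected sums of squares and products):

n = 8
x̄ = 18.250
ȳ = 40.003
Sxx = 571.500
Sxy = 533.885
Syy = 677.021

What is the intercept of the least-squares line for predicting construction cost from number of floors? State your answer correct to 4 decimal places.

22.9542

b = Sxy/Sxx = 533.885/571.5 = 0.934182
a = ȳ − b·x̄ = 40.003 − 0.934182·18.25 = 22.954179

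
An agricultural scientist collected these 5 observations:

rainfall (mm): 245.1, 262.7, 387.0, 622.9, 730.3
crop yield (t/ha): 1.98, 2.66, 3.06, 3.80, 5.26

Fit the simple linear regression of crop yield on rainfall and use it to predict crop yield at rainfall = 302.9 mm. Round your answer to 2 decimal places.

2.55

n = 5, Σx = 2248, Σy = 16.76, Σxy = 8576.698, Σx² = 1200196.8
Sxx = Σx² − (Σx)²/n = 1200196.8 − 1010700.8 = 189496
Sxy = Σxy − (Σx)(Σy)/n = 8576.698 − 7535.296 = 1041.402
b = Sxy/Sxx = 1041.402/189496 = 0.005496
a = ȳ − b·x̄ = 3.352 − 0.005496·449.6 = 0.881160
ŷ(302.9) = a + b·302.9 = 0.881160 + 0.005496·302.9 = 2.545789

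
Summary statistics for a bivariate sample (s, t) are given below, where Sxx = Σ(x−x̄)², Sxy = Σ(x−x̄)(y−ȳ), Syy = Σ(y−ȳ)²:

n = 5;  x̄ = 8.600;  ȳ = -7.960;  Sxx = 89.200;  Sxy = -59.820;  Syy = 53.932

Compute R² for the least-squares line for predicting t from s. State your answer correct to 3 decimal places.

0.744

R² = Sxy²/(Sxx·Syy) = (-59.82)²/(89.2·53.932) = 0.743843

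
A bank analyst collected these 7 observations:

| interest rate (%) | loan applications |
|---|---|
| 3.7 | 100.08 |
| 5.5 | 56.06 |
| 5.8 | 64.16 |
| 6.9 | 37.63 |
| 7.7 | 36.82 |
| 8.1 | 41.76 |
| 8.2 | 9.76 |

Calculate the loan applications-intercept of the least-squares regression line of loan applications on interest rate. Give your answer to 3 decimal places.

153.028

n = 7, Σx = 45.9, Σy = 346.27, Σxy = 2012.203, Σx² = 317.33
Sxx = Σx² − (Σx)²/n = 317.33 − 300.972857 = 16.357143
Sxy = Σxy − (Σx)(Σy)/n = 2012.203 − 2270.541857 = -258.338857
b = Sxy/Sxx = -258.338857/16.357143 = -15.793642
a = ȳ − b·x̄ = 49.467143 − (-15.793642)·6.557143 = 153.028309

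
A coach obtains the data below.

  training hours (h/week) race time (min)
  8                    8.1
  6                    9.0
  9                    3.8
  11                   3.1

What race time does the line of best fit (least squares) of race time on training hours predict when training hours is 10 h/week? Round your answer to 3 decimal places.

4.050

n = 4, Σx = 34, Σy = 24, Σxy = 187.1, Σx² = 302
Sxx = Σx² − (Σx)²/n = 302 − 289 = 13
Sxy = Σxy − (Σx)(Σy)/n = 187.1 − 204 = -16.9
b = Sxy/Sxx = -16.9/13 = -1.3
a = ȳ − b·x̄ = 6 − (-1.3)·8.5 = 17.05
ŷ(10) = a + b·10 = 17.05 + (-1.3)·10 = 4.05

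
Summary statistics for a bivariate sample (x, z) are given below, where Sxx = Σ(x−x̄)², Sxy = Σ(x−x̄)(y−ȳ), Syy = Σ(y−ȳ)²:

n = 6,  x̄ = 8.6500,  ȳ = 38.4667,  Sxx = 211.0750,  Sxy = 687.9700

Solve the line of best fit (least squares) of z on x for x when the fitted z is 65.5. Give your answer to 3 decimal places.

16.944

b = Sxy/Sxx = 687.97/211.075 = 3.259363
a = ȳ − b·x̄ = 38.4667 − 3.259363·8.65 = 10.273212
Set a + b·x = 65.5: x = (65.5 − 10.273212) / 3.259363 = 16.944045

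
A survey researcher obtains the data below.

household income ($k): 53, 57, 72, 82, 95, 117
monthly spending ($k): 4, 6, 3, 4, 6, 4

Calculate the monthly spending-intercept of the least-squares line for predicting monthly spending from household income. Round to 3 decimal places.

n = 6, Σx = 476, Σy = 27, Σxy = 2136, Σx² = 40680
Sxx = Σx² − (Σx)²/n = 40680 − 37762.666667 = 2917.333333
Sxy = Σxy − (Σx)(Σy)/n = 2136 − 2142 = -6
b = Sxy/Sxx = -6/2917.333333 = -0.002057
a = ȳ − b·x̄ = 4.5 − (-0.002057)·79.333333 = 4.663163

4.663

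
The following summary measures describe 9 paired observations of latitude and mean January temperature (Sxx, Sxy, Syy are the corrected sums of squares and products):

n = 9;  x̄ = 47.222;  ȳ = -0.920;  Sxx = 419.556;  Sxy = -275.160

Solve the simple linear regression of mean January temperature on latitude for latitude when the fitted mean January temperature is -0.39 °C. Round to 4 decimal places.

46.4139

b = Sxy/Sxx = -275.16/419.556 = -0.655836
a = ȳ − b·x̄ = -0.92 − (-0.655836)·47.222 = 30.049896
Set a + b·x = -0.39: x = (-0.39 − 30.049896) / (-0.655836) = 46.413871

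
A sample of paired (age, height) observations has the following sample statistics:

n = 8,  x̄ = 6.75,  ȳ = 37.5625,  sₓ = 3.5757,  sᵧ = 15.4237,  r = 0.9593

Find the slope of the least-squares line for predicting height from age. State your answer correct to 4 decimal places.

b = r · sᵧ/sₓ = 0.9593 · 15.4237/3.5757 = 4.137919

4.1379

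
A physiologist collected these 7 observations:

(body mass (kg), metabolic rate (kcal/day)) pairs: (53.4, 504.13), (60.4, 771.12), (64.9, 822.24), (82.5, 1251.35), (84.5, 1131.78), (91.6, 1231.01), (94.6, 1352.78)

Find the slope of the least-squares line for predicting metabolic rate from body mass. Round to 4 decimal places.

n = 7, Σx = 531.9, Σy = 7064.41, Σxy = 566464.855, Σx² = 41997.95
Sxx = Σx² − (Σx)²/n = 41997.95 − 40416.801429 = 1581.148571
Sxy = Σxy − (Σx)(Σy)/n = 566464.855 − 536794.239857 = 29670.615143
b = Sxy/Sxx = 29670.615143/1581.148571 = 18.765229

18.7652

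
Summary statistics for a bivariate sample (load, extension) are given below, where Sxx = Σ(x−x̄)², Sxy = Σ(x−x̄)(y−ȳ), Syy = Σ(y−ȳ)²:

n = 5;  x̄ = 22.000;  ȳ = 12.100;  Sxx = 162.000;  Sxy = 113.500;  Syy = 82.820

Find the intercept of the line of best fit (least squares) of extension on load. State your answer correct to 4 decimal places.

-3.3136

b = Sxy/Sxx = 113.5/162 = 0.700617
a = ȳ − b·x̄ = 12.1 − 0.700617·22 = -3.313580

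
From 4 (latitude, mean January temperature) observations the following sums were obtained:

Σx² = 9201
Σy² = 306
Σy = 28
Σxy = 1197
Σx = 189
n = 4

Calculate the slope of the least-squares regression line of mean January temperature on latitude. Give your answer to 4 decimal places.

Sxx = Σx² − (Σx)²/n = 9201 − 8930.25 = 270.75
Sxy = Σxy − (Σx)(Σy)/n = 1197 − 1323 = -126
b = Sxy/Sxx = -126/270.75 = -0.465374

-0.4654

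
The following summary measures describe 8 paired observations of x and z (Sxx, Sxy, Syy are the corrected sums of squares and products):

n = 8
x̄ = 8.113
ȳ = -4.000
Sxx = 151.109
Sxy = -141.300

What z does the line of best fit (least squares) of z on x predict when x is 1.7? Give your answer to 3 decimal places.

1.997

b = Sxy/Sxx = -141.3/151.109 = -0.935087
a = ȳ − b·x̄ = -4 − (-0.935087)·8.113 = 3.586358
ŷ(1.7) = a + b·1.7 = 3.586358 + (-0.935087)·1.7 = 1.996710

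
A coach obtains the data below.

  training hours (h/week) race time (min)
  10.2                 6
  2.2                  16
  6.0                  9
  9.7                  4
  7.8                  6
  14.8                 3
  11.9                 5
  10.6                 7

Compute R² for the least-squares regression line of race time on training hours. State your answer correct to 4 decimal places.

0.8084

n = 8, Σx = 73.2, Σy = 56, Σxy = 414.1, Σx² = 772.82, Σy² = 508
Sxx = Σx² − (Σx)²/n = 772.82 − 669.78 = 103.04
Sxy = Σxy − (Σx)(Σy)/n = 414.1 − 512.4 = -98.3
Syy = Σy² − (Σy)²/n = 508 − 392 = 116
R² = Sxy²/(Sxx·Syy) = (-98.3)²/(103.04·116) = 0.808431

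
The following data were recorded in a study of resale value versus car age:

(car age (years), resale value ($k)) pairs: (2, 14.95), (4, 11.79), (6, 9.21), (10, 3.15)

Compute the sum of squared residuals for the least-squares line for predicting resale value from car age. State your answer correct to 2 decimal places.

0.06

n = 4, Σx = 22, Σy = 39.1, Σxy = 163.82, Σx² = 156, Σy² = 457.2532
Sxx = Σx² − (Σx)²/n = 156 − 121 = 35
Sxy = Σxy − (Σx)(Σy)/n = 163.82 − 215.05 = -51.23
Syy = Σy² − (Σy)²/n = 457.2532 − 382.2025 = 75.0507
b = Sxy/Sxx = -51.23/35 = -1.463714
SSE = Syy − b·Sxy = 75.0507 − (-1.463714)·(-51.23) = 0.064617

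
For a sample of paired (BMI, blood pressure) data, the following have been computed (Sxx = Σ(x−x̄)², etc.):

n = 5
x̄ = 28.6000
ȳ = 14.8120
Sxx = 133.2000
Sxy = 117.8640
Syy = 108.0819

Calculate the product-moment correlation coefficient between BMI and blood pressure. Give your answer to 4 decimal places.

0.9823

r = Sxy/√(Sxx·Syy) = 117.864/√(14396.50908) = 117.864/119.985454 = 0.982319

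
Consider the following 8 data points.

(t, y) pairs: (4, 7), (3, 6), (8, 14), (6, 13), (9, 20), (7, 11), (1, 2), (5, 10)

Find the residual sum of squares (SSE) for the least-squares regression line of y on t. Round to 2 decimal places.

n = 8, Σx = 43, Σy = 83, Σxy = 545, Σx² = 281, Σy² = 1075
Sxx = Σx² − (Σx)²/n = 281 − 231.125 = 49.875
Sxy = Σxy − (Σx)(Σy)/n = 545 − 446.125 = 98.875
Syy = Σy² − (Σy)²/n = 1075 − 861.125 = 213.875
b = Sxy/Sxx = 98.875/49.875 = 1.982456
SSE = Syy − b·Sxy = 213.875 − 1.982456·98.875 = 17.859649

17.86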